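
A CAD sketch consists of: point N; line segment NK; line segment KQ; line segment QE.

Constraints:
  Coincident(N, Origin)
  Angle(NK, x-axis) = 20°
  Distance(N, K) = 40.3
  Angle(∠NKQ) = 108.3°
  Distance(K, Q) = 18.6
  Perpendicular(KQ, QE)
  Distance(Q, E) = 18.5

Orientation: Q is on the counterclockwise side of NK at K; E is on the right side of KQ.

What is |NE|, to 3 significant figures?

64.8

N is at the origin; NK runs at 20.0° with length 40.3, so K = 40.3·(cos 20.0°, sin 20.0°) = (37.9, 13.8). ∠NKQ = 108.3°, so KQ runs at 20.0° + (180° − 108.3°) = 91.7° from the x-axis; with |KQ| = 18.6, Q = K + 18.6·(cos 91.7°, sin 91.7°) = (37.3, 32.4). KQ ⟂ QE; with |QE| = 18.5 on the right of KQ, E = Q + 18.5·(1.00, 0.0297) = (55.8, 32.9). Then |NE| = |E − N| = 64.8.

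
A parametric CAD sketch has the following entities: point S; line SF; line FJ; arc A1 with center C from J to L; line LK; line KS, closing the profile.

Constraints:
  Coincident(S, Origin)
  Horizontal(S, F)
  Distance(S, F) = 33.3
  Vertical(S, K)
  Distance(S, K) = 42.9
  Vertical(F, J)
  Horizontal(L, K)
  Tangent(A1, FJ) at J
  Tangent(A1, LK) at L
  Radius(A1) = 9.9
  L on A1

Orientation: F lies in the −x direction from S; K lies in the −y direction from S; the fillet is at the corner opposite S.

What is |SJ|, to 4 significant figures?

46.88

S is at the origin; SF is horizontal with |SF| = 33.3 and F on the −x side, so F = (-33.30, 0.000). SK is vertical with |SK| = 42.9 and K on the −y side, so K = (0.000, -42.90). The virtual corner opposite S is at (-33.30, -42.90). Tangency of A1 to FJ means the radius CJ is perpendicular to FJ and A1 meets LK tangentially, so CL is at right angles to LK, with radius 9.9, so the center C sits 9.9 in from both sides at C = (-23.40, -33.00). That places the tangent points at J = (-33.30, -33.00) on FJ and L = (-23.40, -42.90) on LK. Then |SJ| = |J − S| = 46.88.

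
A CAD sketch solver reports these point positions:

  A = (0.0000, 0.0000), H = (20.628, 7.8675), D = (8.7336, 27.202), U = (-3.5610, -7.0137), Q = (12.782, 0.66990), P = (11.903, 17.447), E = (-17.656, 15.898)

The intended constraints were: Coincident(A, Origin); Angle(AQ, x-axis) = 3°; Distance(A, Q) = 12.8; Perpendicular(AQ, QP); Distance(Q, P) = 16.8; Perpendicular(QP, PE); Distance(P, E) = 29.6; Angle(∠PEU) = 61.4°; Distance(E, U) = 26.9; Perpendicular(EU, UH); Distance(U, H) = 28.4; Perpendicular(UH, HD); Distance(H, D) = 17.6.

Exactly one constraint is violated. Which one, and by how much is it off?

Distance(H, D) = 17.6 — off by 5.10.

A = (0.00, 0.00) ✓; AQ at 3.000° ✓; |AQ| = 12.80 ✓; ∠(AQ, QP) = 90.00° ✓; |QP| = 16.80 ✓; ∠(QP, PE) = 90.00° ✓; |PE| = 29.60 ✓; ∠PEU = 61.40° ✓; |EU| = 26.90 ✓; ∠(EU, UH) = 90.00° ✓; |UH| = 28.40 ✓; ∠(UH, HD) = 90.00° ✓; |HD| = 22.70 ✗.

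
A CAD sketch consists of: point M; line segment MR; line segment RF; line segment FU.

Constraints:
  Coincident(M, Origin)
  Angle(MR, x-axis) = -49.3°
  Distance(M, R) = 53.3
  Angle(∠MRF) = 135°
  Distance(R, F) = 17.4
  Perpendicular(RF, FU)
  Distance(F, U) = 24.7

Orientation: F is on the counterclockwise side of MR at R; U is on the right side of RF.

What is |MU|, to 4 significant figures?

83.23

M is at the origin; MR runs at -49.3° with length 53.3, so R = 53.3·(cos -49.3°, sin -49.3°) = (34.76, -40.41). ∠MRF = 135.0°, so RF runs at -49.3° + (180° − 135.0°) = -4.300° from the x-axis; with |RF| = 17.4, F = R + 17.4·(cos -4.300°, sin -4.300°) = (52.11, -41.71). The perpendicularity gives FU at right angles to RF; with |FU| = 24.7 on the right of RF, U = F + 24.7·(-0.07498, -0.9972) = (50.26, -66.34). Then |MU| = |U − M| = 83.23.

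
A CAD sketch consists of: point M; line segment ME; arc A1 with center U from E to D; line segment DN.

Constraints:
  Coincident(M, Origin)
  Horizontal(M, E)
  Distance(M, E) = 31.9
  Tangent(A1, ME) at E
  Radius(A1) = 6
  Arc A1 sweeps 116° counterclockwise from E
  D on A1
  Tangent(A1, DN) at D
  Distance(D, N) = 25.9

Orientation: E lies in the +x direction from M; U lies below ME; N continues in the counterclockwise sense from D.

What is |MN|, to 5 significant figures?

49.514

On A1, E sits at bearing 90° from U; a 116° counterclockwise sweep puts D at bearing 206°, so D = U + 6.0·(cos 206°, sin 206°) = (26.507, -8.6302). The tangent condition forces UD to be normal to DN, so DN runs along (−sin 206°, cos 206°); with |DN| = 25.9, N = (37.861, -31.909). Then |MN| = |N − M| = 49.514.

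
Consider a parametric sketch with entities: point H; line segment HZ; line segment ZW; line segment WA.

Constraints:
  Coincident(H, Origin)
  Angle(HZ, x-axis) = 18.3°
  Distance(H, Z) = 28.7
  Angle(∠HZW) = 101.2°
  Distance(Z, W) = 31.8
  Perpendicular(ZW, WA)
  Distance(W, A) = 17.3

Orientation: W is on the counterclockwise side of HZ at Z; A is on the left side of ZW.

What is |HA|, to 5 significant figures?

38.919

H is at the origin; HZ runs at 18.3° with length 28.7, so Z = 28.7·(cos 18.3°, sin 18.3°) = (27.249, 9.0116). ∠HZW = 101.2°, so ZW runs at 18.3° + (180° − 101.2°) = 97.100° from the x-axis; with |ZW| = 31.8, W = Z + 31.8·(cos 97.100°, sin 97.100°) = (23.318, 40.568). The perpendicularity gives WA at right angles to ZW; with |WA| = 17.3 on the left of ZW, A = W + 17.3·(-0.99233, -0.12360) = (6.1506, 38.429). Then |HA| = |A − H| = 38.919.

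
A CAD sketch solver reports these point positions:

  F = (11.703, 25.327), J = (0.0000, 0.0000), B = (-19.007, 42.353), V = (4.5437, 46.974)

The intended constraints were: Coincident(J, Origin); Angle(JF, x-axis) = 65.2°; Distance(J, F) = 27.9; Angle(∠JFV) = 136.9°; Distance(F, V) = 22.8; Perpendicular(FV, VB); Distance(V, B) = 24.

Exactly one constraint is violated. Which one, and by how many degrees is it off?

Perpendicular(FV, VB) — off by 7.20°.

J = (0.00, 0.00) ✓; JF at 65.20° ✓; |JF| = 27.90 ✓; ∠JFV = 136.9° ✓; |FV| = 22.80 ✓; ∠(FV, VB) = 82.80° ✗; |VB| = 24.00 ✓.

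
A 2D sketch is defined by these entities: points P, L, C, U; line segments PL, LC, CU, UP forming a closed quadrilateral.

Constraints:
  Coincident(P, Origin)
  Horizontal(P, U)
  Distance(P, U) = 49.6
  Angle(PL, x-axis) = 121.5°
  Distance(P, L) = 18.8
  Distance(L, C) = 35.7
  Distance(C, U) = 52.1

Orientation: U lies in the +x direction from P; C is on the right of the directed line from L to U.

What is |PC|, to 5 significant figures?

18.088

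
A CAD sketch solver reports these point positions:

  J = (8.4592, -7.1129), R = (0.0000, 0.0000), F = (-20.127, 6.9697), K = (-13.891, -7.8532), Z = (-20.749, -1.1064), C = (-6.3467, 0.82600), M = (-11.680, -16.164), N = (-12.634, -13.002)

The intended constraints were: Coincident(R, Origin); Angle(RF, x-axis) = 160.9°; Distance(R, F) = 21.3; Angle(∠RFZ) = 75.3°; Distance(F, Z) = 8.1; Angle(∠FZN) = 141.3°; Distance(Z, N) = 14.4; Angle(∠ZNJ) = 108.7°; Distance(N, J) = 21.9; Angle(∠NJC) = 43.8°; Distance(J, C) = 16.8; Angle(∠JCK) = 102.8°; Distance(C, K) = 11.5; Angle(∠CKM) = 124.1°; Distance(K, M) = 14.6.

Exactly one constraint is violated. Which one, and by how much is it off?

Distance(K, M) = 14.6 — off by 6.00.

R = (0.00, 0.00) ✓; RF at 160.9° ✓; |RF| = 21.30 ✓; ∠RFZ = 75.30° ✓; |FZ| = 8.100 ✓; ∠FZN = 141.3° ✓; |ZN| = 14.40 ✓; ∠ZNJ = 108.7° ✓; |NJ| = 21.90 ✓; ∠NJC = 43.80° ✓; |JC| = 16.80 ✓; ∠JCK = 102.8° ✓; |CK| = 11.50 ✓; ∠CKM = 124.1° ✓; |KM| = 8.600 ✗.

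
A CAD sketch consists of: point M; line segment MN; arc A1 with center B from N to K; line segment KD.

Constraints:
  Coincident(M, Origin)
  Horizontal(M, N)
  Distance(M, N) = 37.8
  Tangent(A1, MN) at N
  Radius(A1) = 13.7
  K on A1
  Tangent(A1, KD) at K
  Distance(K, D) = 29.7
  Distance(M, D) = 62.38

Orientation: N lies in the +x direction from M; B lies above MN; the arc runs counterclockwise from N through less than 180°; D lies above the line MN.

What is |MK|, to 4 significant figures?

53.90

Checks: |MN| = 37.80 ✓; |BK| = 13.70 ✓; ∠(BK, KD) = 90.00° ✓; |KD| = 29.70 ✓; |MD| = 62.38 ✓.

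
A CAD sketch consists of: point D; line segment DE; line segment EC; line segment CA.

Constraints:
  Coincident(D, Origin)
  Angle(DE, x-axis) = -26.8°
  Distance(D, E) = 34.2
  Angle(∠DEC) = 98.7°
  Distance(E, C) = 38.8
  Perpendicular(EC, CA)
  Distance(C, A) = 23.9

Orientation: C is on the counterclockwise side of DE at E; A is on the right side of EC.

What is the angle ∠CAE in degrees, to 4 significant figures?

58.37°

D is at the origin; DE runs at -26.8° with length 34.2, so E = 34.2·(cos -26.8°, sin -26.8°) = (30.53, -15.42). ∠DEC = 98.7°, so EC runs at -26.8° + (180° − 98.7°) = 54.50° from the x-axis; with |EC| = 38.8, C = E + 38.8·(cos 54.50°, sin 54.50°) = (53.06, 16.17). The perpendicularity gives CA at right angles to EC; with |CA| = 23.9 on the right of EC, A = C + 23.9·(0.8141, -0.5807) = (72.52, 2.289). Then cos ∠CAE = AC·AE / (|AC||AE|), giving 58.37°.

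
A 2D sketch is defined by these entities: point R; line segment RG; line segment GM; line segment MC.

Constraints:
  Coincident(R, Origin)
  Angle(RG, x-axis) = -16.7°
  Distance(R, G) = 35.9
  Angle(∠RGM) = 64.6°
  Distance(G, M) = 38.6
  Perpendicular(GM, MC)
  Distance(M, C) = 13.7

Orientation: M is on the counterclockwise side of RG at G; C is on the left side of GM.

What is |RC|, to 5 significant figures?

29.818

R is at the origin; RG runs at -16.7° with length 35.9, so G = 35.9·(cos -16.7°, sin -16.7°) = (34.386, -10.316). ∠RGM = 64.6°, so GM runs at -16.7° + (180° − 64.6°) = 98.700° from the x-axis; with |GM| = 38.6, M = G + 38.6·(cos 98.700°, sin 98.700°) = (28.547, 27.840). The perpendicularity gives MC at right angles to GM; with |MC| = 13.7 on the left of GM, C = M + 13.7·(-0.98849, -0.15126) = (15.005, 25.767). Then |RC| = |C − R| = 29.818.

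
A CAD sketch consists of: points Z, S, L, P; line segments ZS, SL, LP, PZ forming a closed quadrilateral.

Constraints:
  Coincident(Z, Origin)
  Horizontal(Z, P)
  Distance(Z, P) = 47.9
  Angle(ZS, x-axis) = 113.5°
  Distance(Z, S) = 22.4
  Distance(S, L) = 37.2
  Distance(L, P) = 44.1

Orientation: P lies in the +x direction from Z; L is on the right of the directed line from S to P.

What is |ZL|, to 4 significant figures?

14.80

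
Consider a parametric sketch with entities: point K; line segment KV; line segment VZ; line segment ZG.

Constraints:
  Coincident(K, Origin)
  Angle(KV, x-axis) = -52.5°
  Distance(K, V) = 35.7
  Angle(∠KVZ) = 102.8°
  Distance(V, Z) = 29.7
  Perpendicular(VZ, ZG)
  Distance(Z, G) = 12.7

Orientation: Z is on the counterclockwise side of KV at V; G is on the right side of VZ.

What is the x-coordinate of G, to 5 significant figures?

54.022

K is at the origin; KV runs at -52.5° with length 35.7, so V = 35.7·(cos -52.5°, sin -52.5°) = (21.733, -28.323). ∠KVZ = 102.8°, so VZ runs at -52.5° + (180° − 102.8°) = 24.700° from the x-axis; with |VZ| = 29.7, Z = V + 29.7·(cos 24.700°, sin 24.700°) = (48.715, -15.912). The perpendicularity gives ZG at right angles to VZ; with |ZG| = 12.7 on the right of VZ, G = Z + 12.7·(0.41787, -0.90851) = (54.022, -27.450). So G.x = 54.022.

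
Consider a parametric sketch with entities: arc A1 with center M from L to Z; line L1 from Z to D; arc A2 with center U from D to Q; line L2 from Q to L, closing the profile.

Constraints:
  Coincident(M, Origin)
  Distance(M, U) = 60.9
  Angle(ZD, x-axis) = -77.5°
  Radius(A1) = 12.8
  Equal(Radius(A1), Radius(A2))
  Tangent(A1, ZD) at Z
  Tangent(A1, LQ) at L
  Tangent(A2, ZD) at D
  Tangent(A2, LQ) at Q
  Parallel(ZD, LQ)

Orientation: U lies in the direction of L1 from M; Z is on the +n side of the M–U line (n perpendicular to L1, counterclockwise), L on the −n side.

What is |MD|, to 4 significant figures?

62.23

The slot axis is L1's direction at -77.5°, so u = (cos -77.5°, sin -77.5°) = (0.2164, -0.9763) and n = (−sin -77.5°, cos -77.5°) = (0.9763, 0.2164). M is at the origin and U lies 60.9 along u from M, so U = 60.9·u = (13.18, -59.46). Tangency of A1 to both parallel lines with radius 12.8 puts Z and L at M ± 12.8·n: Z = (12.50, 2.770), L = (-12.50, -2.770). Equal radii place D and Q the same way about U: D = U + 12.8·n = (25.68, -56.69), Q = U − 12.8·n = (0.6846, -62.23). Then |MD| = |D − M| = 62.23.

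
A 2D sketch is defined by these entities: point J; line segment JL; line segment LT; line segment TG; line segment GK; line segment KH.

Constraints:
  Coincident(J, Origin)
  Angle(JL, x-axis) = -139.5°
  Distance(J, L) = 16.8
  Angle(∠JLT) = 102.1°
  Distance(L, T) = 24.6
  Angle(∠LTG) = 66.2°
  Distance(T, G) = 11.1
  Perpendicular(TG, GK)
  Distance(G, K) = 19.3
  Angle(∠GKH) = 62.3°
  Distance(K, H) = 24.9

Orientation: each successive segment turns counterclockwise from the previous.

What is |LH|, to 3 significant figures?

25.6

J is at the origin; JL runs at -139.5° with length 16.8, so L = (-12.8, -10.9). ∠JLT = 102.1° gives LT at -61.6° from the x-axis; with |LT| = 24.6, T = (-1.07, -32.6). ∠LTG = 66.2° gives TG at 52.2° from the x-axis; with |TG| = 11.1, G = (5.73, -23.8). The perpendicularity gives GK at right angles to TG, so GK runs at 142°; with |GK| = 19.3, K = (-9.52, -12.0). ∠GKH = 62.3° gives KH at -100° from the x-axis; with |KH| = 24.9, H = (-13.9, -36.5). Then |LH| = |H − L| = 25.6.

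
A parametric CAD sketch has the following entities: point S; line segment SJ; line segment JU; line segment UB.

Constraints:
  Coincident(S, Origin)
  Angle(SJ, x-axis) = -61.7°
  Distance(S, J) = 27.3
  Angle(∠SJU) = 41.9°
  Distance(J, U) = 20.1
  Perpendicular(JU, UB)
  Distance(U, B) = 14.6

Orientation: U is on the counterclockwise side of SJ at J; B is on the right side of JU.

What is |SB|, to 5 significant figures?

32.833

S is at the origin; SJ runs at -61.7° with length 27.3, so J = 27.3·(cos -61.7°, sin -61.7°) = (12.943, -24.037). ∠SJU = 41.9°, so JU runs at -61.7° + (180° − 41.9°) = 76.400° from the x-axis; with |JU| = 20.1, U = J + 20.1·(cos 76.400°, sin 76.400°) = (17.669, -4.5006). JU is perpendicular to UB; with |UB| = 14.6 on the right of JU, B = U + 14.6·(0.97196, -0.23514) = (31.860, -7.9337). Then |SB| = |B − S| = 32.833.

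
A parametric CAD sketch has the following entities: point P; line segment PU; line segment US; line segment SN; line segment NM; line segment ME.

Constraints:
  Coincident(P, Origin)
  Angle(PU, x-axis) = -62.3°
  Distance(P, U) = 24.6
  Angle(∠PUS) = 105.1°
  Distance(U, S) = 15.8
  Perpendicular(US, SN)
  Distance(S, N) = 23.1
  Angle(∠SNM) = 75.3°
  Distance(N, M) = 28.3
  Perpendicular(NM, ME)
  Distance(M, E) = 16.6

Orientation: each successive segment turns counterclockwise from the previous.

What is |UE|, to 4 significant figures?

7.363

P is at the origin; PU runs at -62.3° with length 24.6, so U = (11.44, -21.78). ∠PUS = 105.1° gives US at 12.60° from the x-axis; with |US| = 15.8, S = (26.85, -18.33). US ⟂ SN, so SN runs at 102.6°; with |SN| = 23.1, N = (21.82, 4.210). ∠SNM = 75.3° gives NM at -152.7° from the x-axis; with |NM| = 28.3, M = (-3.332, -8.770). NM is perpendicular to ME, so ME runs at -62.70°; with |ME| = 16.6, E = (4.281, -23.52). Then |UE| = |E − U| = 7.363.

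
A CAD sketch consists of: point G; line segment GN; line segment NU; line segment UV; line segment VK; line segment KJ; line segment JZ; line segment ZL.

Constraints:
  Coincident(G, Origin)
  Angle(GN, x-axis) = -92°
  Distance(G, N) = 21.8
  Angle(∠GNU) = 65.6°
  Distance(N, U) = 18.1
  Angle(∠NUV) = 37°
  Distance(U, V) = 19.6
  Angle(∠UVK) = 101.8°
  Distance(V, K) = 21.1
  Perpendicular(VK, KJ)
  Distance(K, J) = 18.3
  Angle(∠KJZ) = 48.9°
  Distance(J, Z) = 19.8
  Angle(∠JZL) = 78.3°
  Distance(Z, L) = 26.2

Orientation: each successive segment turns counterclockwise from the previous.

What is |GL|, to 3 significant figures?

38.3

G is at the origin; GN runs at -92.0° with length 21.8, so N = (-0.761, -21.8). ∠GNU = 65.6° gives NU at 22.4° from the x-axis; with |NU| = 18.1, U = (16.0, -14.9). ∠NUV = 37.0° gives UV at 165° from the x-axis; with |UV| = 19.6, V = (-2.99, -9.95). ∠UVK = 101.8° gives VK at -116° from the x-axis; with |VK| = 21.1, K = (-12.4, -28.8). VK ⟂ KJ, so KJ runs at -26.4°; with |KJ| = 18.3, J = (4.02, -37.0). ∠KJZ = 48.9° gives JZ at 105° from the x-axis; with |JZ| = 19.8, Z = (-1.01, -17.8). ∠JZL = 78.3° gives ZL at -154° from the x-axis; with |ZL| = 26.2, L = (-24.5, -29.5). Then |GL| = |L − G| = 38.3.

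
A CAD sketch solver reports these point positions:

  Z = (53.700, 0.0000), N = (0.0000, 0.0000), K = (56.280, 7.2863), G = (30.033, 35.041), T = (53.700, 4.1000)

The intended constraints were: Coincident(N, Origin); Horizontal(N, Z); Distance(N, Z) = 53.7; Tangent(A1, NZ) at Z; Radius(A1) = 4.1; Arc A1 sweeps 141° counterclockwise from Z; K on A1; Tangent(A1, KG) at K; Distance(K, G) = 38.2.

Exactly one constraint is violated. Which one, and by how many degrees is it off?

Tangent(A1, KG) at K — off by 7.60°.

N = (0.00, 0.00) ✓; N.y = 0.00, Z.y = 0.00 ✓; |NZ| = 53.70 ✓; ∠(TZ, ZN) = 90.00° ✓; |TZ| = 4.100 ✓; bearing(T→K) − bearing(T→Z) = 141.0° ✓; |TK| = 4.100 ✓; ∠(TK, KG) = 97.60° ✗; |KG| = 38.20 ✓.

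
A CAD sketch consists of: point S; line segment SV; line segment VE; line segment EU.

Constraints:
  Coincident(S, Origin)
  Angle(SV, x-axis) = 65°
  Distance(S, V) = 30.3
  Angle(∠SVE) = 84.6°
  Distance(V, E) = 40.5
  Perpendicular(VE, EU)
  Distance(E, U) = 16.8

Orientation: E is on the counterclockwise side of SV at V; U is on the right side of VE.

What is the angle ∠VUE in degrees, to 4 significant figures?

67.47°

∠SVE = 84.6°, so VE runs at 65.0° + (180° − 84.6°) = 160.4° from the x-axis; with |VE| = 40.5, E = V + 40.5·(cos 160.4°, sin 160.4°) = (-25.35, 41.05). The perpendicularity gives EU at right angles to VE; with |EU| = 16.8 on the right of VE, U = E + 16.8·(0.3355, 0.9421) = (-19.71, 56.87). Then cos ∠VUE = UV·UE / (|UV||UE|), giving 67.47°.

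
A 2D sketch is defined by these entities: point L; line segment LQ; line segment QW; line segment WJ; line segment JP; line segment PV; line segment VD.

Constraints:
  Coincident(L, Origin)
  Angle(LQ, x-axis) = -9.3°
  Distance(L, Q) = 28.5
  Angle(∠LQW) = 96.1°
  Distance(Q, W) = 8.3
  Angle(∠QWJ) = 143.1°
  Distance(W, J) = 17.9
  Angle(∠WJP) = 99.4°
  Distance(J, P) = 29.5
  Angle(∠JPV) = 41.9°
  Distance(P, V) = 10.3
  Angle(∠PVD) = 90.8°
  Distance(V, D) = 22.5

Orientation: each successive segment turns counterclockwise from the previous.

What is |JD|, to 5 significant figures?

11.683

L is at the origin; LQ runs at -9.3° with length 28.5, so Q = (28.125, -4.6057). ∠LQW = 96.1° gives QW at 74.600° from the x-axis; with |QW| = 8.3, W = (30.330, 3.3963). ∠QWJ = 143.1° gives WJ at 111.50° from the x-axis; with |WJ| = 17.9, J = (23.769, 20.051). ∠WJP = 99.4° gives JP at -167.90° from the x-axis; with |JP| = 29.5, P = (-5.0755, 13.867). ∠JPV = 41.9° gives PV at -29.800° from the x-axis; with |PV| = 10.3, V = (3.8625, 8.7482). ∠PVD = 90.8° gives VD at 59.400° from the x-axis; with |VD| = 22.5, D = (15.316, 28.115). Then |JD| = |D − J| = 11.683.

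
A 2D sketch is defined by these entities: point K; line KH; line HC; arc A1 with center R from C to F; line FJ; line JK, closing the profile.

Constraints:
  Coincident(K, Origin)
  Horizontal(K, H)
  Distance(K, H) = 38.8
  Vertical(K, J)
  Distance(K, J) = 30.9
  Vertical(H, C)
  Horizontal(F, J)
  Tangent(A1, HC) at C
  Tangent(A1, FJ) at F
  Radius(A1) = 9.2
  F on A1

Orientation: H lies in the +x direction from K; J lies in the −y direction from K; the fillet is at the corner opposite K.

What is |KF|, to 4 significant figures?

42.79

K is at the origin; K and H share the same y with |KH| = 38.8 and H on the +x side, so H = (38.80, 0.000). KJ is vertical with |KJ| = 30.9 and J on the −y side, so J = (0.000, -30.90). The virtual corner opposite K is at (38.80, -30.90). Tangency of A1 to HC means the radius RC is perpendicular to HC and tangency of A1 to FJ means the radius RF is perpendicular to FJ, with radius 9.2, so the center R sits 9.2 in from both sides at R = (29.60, -21.70). That places the tangent points at C = (38.80, -21.70) on HC and F = (29.60, -30.90) on FJ. Then |KF| = |F − K| = 42.79.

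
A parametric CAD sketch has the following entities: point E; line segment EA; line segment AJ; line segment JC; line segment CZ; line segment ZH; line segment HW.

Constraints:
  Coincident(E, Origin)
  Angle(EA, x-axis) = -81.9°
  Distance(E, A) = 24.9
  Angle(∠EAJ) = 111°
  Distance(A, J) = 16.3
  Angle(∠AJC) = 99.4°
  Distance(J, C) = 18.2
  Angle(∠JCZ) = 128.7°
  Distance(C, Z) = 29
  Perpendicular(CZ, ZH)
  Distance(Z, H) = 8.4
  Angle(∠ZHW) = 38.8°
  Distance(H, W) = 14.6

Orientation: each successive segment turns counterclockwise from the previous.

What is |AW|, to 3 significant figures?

35.7

E is at the origin; EA runs at -81.9° with length 24.9, so A = (3.51, -24.7). ∠EAJ = 111.0° gives AJ at -12.9° from the x-axis; with |AJ| = 16.3, J = (19.4, -28.3). ∠AJC = 99.4° gives JC at 67.7° from the x-axis; with |JC| = 18.2, C = (26.3, -11.5). ∠JCZ = 128.7° gives CZ at 119° from the x-axis; with |CZ| = 29.0, Z = (12.2, 13.9). CZ ⟂ ZH, so ZH runs at -151°; with |ZH| = 8.4, H = (4.90, 9.84). ∠ZHW = 38.8° gives HW at -9.80° from the x-axis; with |HW| = 14.6, W = (19.3, 7.35). Then |AW| = |W − A| = 35.7.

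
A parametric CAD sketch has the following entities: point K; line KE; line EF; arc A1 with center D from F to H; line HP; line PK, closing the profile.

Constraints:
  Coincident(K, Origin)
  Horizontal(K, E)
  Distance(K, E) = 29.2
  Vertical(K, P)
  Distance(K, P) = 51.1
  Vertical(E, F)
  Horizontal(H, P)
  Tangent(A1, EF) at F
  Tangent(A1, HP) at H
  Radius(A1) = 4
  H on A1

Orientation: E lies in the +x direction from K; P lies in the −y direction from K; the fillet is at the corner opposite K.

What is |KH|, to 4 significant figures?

56.98

The virtual corner opposite K is at (29.20, -51.10). Since A1 is tangent to EF there, DF ⟂ EF and since A1 is tangent to HP there, DH ⟂ HP, with radius 4.0, so the center D sits 4.0 in from both sides at D = (25.20, -47.10). That places the tangent points at F = (29.20, -47.10) on EF and H = (25.20, -51.10) on HP. Then |KH| = |H − K| = 56.98.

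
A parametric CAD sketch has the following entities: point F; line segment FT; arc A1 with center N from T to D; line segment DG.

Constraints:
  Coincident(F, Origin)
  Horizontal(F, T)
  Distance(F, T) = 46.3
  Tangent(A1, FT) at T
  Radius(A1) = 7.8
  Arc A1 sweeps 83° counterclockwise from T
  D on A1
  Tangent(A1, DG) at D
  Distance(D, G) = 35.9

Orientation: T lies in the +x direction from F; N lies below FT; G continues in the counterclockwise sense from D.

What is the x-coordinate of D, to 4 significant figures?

38.56

Since A1 is tangent to FT there, NT ⟂ FT, so N = T + (0, -7.8) = (46.30, -7.800). On A1, T sits at bearing 90° from N; an 83° counterclockwise sweep puts D at bearing 173°, so D = N + 7.8·(cos 173°, sin 173°) = (38.56, -6.849). So D.x = 38.56.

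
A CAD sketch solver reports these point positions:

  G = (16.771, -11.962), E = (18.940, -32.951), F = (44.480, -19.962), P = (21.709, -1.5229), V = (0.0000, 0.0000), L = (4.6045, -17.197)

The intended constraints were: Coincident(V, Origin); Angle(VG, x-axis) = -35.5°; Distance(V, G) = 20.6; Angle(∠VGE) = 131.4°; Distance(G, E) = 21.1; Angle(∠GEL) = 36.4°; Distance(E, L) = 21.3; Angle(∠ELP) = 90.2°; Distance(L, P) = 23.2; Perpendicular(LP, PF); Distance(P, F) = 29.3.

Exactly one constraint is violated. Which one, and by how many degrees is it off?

Perpendicular(LP, PF) — off by 8.50°.

V = (0.00, 0.00) ✓; VG at -35.50° ✓; |VG| = 20.60 ✓; ∠VGE = 131.4° ✓; |GE| = 21.10 ✓; ∠GEL = 36.40° ✓; |EL| = 21.30 ✓; ∠ELP = 90.20° ✓; |LP| = 23.20 ✓; ∠(LP, PF) = 81.50° ✗; |PF| = 29.30 ✓.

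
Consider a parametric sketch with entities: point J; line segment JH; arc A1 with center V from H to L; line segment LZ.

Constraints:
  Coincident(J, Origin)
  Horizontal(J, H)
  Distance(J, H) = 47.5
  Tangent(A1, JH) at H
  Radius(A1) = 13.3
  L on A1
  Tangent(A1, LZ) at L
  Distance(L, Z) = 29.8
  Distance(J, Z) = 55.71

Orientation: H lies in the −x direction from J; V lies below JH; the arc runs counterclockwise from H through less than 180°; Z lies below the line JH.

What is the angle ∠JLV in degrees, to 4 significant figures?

24.64°

J is at the origin; JH is horizontal with |JH| = 47.5 and H on the −x side, so H = (-47.50, 0.000). The tangent condition forces VH to be normal to JH, so V = H + (0, -13.3) = (-47.50, -13.30). Since VL ⟂ LZ (tangency), |VZ| = √(13.3² + 29.8²) = 32.63 regardless of where L sits on A1. So Z lies on both circle(J, 55.71) and circle(V, 32.63); the below-JH intersection is Z = (-34.92, -43.41). L is the foot of the tangent from Z: L = (-56.62, -22.98).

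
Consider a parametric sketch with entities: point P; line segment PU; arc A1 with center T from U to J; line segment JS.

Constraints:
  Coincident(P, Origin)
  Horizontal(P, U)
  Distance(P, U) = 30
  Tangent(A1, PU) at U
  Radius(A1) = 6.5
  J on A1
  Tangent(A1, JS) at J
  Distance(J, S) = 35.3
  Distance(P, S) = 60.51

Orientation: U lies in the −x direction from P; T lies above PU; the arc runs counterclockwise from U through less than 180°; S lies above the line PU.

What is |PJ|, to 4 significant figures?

27.07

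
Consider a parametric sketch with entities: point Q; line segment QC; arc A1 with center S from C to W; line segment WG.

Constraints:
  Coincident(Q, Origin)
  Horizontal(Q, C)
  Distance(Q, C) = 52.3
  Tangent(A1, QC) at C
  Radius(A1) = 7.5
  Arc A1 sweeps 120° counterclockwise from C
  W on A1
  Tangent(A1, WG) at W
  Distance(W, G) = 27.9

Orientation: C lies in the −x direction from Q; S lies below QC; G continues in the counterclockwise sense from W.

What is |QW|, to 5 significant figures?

59.862

Tangency of A1 to QC means the radius SC is perpendicular to QC, so S = C + (0, -7.5) = (-52.300, -7.5000). On A1, C sits at bearing 90° from S; a 120° counterclockwise sweep puts W at bearing 210°, so W = S + 7.5·(cos 210°, sin 210°) = (-58.795, -11.250). Then |QW| = |W − Q| = 59.862.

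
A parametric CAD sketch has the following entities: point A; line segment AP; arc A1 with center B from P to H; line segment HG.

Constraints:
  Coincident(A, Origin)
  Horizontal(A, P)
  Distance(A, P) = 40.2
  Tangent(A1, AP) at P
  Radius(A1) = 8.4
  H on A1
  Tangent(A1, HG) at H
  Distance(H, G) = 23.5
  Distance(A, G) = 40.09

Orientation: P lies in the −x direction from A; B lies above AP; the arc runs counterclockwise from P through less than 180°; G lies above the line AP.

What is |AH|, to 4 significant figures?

32.67

Checks: A.y = 0.00, P.y = 0.00 ✓; |BH| = 8.400 ✓; ∠(BH, HG) = 90.00° ✓; |HG| = 23.50 ✓; |AG| = 40.09 ✓.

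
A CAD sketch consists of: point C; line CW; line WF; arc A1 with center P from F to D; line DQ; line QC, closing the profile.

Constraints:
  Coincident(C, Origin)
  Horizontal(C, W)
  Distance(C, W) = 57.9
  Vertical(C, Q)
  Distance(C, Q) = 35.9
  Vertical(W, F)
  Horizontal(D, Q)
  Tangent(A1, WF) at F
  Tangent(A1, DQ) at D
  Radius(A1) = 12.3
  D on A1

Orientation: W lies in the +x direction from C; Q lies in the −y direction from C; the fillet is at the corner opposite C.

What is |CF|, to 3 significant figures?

62.5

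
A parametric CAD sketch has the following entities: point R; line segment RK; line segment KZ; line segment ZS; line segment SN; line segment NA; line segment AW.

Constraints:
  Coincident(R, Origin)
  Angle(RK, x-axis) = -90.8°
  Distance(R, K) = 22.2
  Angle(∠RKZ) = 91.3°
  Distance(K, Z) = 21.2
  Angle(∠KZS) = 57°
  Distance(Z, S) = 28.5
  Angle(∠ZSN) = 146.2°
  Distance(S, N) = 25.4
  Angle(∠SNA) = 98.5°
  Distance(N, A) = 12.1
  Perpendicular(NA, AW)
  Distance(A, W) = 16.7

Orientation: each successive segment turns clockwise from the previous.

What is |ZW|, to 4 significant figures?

34.38

∠SNA = 98.5° gives NA at -57.80° from the x-axis; with |NA| = 12.1, A = (23.51, 1.624). NA is perpendicular to AW, so AW runs at -147.8°; with |AW| = 16.7, W = (9.378, -7.275). Then |ZW| = |W − Z| = 34.38.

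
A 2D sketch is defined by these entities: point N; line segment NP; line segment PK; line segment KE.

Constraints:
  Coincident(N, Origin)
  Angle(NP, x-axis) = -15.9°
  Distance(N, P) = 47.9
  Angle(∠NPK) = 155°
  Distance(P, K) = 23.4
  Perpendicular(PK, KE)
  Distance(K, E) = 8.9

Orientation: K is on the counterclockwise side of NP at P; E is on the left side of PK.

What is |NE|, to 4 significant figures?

67.77

N is at the origin; NP runs at -15.9° with length 47.9, so P = 47.9·(cos -15.9°, sin -15.9°) = (46.07, -13.12). ∠NPK = 155.0°, so PK runs at -15.9° + (180° − 155.0°) = 9.100° from the x-axis; with |PK| = 23.4, K = P + 23.4·(cos 9.100°, sin 9.100°) = (69.17, -9.422). PK is perpendicular to KE; with |KE| = 8.9 on the left of PK, E = K + 8.9·(-0.1582, 0.9874) = (67.77, -0.6338). Then |NE| = |E − N| = 67.77.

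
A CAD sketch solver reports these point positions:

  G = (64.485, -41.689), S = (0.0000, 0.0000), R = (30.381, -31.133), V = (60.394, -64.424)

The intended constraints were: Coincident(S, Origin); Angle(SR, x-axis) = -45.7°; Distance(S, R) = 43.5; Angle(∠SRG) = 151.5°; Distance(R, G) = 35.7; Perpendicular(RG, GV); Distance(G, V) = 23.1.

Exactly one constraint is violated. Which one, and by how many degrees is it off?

Perpendicular(RG, GV) — off by 7.00°.

S = (0.00, 0.00) ✓; SR at -45.70° ✓; |SR| = 43.50 ✓; ∠SRG = 151.5° ✓; |RG| = 35.70 ✓; ∠(RG, GV) = 83.00° ✗; |GV| = 23.10 ✓.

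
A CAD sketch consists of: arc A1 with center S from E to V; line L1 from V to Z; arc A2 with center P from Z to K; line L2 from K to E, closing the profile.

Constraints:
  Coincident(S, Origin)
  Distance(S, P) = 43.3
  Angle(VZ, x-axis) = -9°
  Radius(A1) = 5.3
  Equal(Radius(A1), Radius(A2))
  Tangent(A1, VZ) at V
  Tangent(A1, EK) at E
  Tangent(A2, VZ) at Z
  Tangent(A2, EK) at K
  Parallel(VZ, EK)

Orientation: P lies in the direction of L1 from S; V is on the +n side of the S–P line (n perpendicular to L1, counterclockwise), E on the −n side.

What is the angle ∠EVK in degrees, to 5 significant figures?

76.244°

The slot axis is L1's direction at -9.0°, so u = (cos -9.0°, sin -9.0°) = (0.98769, -0.15643) and n = (−sin -9.0°, cos -9.0°) = (0.15643, 0.98769). S is at the origin and P lies 43.3 along u from S, so P = 43.3·u = (42.767, -6.7736). Tangency of A1 to both parallel lines with radius 5.3 puts V and E at S ± 5.3·n: V = (0.82910, 5.2347), E = (-0.82910, -5.2347). Equal radii place Z and K the same way about P: Z = P + 5.3·n = (43.596, -1.5389), K = P − 5.3·n = (41.938, -12.008). Then cos ∠EVK = VE·VK / (|VE||VK|), giving 76.244°.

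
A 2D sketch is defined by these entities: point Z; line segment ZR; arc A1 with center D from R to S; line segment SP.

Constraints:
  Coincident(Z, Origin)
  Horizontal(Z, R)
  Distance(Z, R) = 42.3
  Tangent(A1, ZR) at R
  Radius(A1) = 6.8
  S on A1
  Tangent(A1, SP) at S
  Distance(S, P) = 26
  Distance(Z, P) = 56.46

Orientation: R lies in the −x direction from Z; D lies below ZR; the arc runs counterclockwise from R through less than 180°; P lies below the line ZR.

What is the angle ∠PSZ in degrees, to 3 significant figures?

91.1°

Z is at the origin; ZR is horizontal with |ZR| = 42.3 and R on the −x side, so R = (-42.3, 0.00). Since A1 is tangent to ZR there, DR ⟂ ZR, so D = R + (0, -6.8) = (-42.3, -6.80). Since DS ⟂ SP (tangency), |DP| = √(6.8² + 26.0²) = 26.9 regardless of where S sits on A1. So P lies on both circle(Z, 56.46) and circle(D, 26.9); the below-ZR intersection is P = (-45.5, -33.5). S is the foot of the tangent from P: S = (-49.0, -7.74).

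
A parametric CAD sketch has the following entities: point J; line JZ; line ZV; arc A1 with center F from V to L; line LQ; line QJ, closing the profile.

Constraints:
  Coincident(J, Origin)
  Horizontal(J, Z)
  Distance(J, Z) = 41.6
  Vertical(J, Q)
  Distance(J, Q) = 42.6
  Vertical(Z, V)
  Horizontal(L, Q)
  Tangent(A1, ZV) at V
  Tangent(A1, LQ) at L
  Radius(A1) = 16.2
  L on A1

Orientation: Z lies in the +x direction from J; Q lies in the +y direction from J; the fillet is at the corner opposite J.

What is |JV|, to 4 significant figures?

49.27

J is at the origin; JZ is horizontal with |JZ| = 41.6 and Z on the +x side, so Z = (41.60, 0.000). JQ is vertical with |JQ| = 42.6 and Q on the +y side, so Q = (0.000, 42.60). The virtual corner opposite J is at (41.60, 42.60). A1 meets ZV tangentially, so FV is at right angles to ZV and since A1 is tangent to LQ there, FL ⟂ LQ, with radius 16.2, so the center F sits 16.2 in from both sides at F = (25.40, 26.40). That places the tangent points at V = (41.60, 26.40) on ZV and L = (25.40, 42.60) on LQ. Then |JV| = |V − J| = 49.27.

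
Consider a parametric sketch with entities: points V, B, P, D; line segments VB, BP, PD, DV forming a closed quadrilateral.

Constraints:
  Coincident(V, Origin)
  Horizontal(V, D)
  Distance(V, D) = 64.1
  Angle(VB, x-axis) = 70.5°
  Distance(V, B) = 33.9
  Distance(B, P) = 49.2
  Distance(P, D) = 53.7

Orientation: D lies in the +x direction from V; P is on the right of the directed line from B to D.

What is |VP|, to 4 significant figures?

21.71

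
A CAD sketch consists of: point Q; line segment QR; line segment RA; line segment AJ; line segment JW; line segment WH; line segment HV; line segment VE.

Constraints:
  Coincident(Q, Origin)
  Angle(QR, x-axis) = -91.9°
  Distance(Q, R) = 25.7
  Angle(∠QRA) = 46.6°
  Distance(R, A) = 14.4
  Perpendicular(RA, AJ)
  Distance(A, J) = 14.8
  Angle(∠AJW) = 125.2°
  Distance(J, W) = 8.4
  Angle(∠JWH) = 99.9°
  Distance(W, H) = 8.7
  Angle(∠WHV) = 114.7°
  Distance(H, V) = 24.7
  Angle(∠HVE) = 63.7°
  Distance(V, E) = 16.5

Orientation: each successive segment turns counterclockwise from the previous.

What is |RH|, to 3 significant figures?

13.6

Q is at the origin; QR runs at -91.9° with length 25.7, so R = (-0.852, -25.7). ∠QRA = 46.6° gives RA at 41.5° from the x-axis; with |RA| = 14.4, A = (9.93, -16.1). RA ⟂ AJ, so AJ runs at 132°; with |AJ| = 14.8, J = (0.126, -5.06). ∠AJW = 125.2° gives JW at -174° from the x-axis; with |JW| = 8.4, W = (-8.22, -5.98). ∠JWH = 99.9° gives WH at -93.6° from the x-axis; with |WH| = 8.7, H = (-8.77, -14.7). Then |RH| = |H − R| = 13.6.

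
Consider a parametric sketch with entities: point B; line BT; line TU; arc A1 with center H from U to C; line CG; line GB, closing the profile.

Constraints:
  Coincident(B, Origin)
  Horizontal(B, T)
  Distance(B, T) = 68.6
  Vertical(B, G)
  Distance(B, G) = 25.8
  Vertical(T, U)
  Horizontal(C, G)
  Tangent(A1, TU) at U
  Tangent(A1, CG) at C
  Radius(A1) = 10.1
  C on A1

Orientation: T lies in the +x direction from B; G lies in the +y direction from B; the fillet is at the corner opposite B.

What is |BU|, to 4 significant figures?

70.37

The virtual corner opposite B is at (68.60, 25.80). Since A1 is tangent to TU there, HU ⟂ TU and since A1 is tangent to CG there, HC ⟂ CG, with radius 10.1, so the center H sits 10.1 in from both sides at H = (58.50, 15.70). That places the tangent points at U = (68.60, 15.70) on TU and C = (58.50, 25.80) on CG. Then |BU| = |U − B| = 70.37.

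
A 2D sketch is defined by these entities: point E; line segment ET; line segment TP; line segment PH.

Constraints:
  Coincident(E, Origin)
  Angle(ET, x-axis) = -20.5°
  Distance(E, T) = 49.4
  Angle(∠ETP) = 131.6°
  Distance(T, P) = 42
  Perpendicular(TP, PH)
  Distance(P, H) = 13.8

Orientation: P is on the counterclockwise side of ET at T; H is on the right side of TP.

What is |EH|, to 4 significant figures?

90.38

E is at the origin; ET runs at -20.5° with length 49.4, so T = 49.4·(cos -20.5°, sin -20.5°) = (46.27, -17.30). ∠ETP = 131.6°, so TP runs at -20.5° + (180° − 131.6°) = 27.90° from the x-axis; with |TP| = 42.0, P = T + 42.0·(cos 27.90°, sin 27.90°) = (83.39, 2.353). TP ⟂ PH; with |PH| = 13.8 on the right of TP, H = P + 13.8·(0.4679, -0.8838) = (89.85, -9.843). Then |EH| = |H − E| = 90.38.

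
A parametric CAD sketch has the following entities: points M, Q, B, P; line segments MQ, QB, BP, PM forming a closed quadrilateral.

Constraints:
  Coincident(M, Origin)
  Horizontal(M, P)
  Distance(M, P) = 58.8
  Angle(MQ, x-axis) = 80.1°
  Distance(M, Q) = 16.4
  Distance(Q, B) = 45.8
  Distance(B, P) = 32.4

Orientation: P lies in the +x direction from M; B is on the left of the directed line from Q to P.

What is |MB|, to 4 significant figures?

55.31

Checks: |QB| = 45.80 ✓; |BP| = 32.40 ✓.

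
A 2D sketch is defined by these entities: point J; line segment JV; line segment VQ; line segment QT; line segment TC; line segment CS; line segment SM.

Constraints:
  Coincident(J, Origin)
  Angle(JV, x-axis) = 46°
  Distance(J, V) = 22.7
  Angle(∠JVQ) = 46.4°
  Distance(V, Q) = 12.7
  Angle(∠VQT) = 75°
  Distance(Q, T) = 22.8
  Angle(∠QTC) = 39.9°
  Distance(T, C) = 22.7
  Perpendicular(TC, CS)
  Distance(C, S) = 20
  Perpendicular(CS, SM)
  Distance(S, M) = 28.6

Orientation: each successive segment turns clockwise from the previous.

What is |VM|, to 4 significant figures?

33.34

J is at the origin; JV runs at 46.0° with length 22.7, so V = (15.77, 16.33). ∠JVQ = 46.4° gives VQ at -87.60° from the x-axis; with |VQ| = 12.7, Q = (16.30, 3.640). ∠VQT = 75.0° gives QT at 167.4° from the x-axis; with |QT| = 22.8, T = (-5.950, 8.614). ∠QTC = 39.9° gives TC at 27.30° from the x-axis; with |TC| = 22.7, C = (14.22, 19.03). The perpendicularity gives CS at right angles to TC, so CS runs at -62.70°; with |CS| = 20.0, S = (23.39, 1.253). CS ⟂ SM, so SM runs at -152.7°; with |SM| = 28.6, M = (-2.020, -11.86). Then |VM| = |M − V| = 33.34.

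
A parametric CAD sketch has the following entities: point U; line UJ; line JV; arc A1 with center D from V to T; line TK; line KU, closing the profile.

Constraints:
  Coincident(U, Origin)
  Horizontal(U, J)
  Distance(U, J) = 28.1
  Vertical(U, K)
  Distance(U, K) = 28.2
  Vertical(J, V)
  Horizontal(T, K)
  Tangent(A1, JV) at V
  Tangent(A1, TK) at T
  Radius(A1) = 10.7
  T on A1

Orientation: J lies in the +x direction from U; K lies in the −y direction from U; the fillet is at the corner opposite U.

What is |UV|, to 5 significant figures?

33.104

U is at the origin; UJ is horizontal with |UJ| = 28.1 and J on the +x side, so J = (28.100, 0.0000). UK is vertical with |UK| = 28.2 and K on the −y side, so K = (0.0000, -28.200). The virtual corner opposite U is at (28.100, -28.200). Tangency of A1 to JV means the radius DV is perpendicular to JV and the tangent condition forces DT to be normal to TK, with radius 10.7, so the center D sits 10.7 in from both sides at D = (17.400, -17.500). That places the tangent points at V = (28.100, -17.500) on JV and T = (17.400, -28.200) on TK. Then |UV| = |V − U| = 33.104.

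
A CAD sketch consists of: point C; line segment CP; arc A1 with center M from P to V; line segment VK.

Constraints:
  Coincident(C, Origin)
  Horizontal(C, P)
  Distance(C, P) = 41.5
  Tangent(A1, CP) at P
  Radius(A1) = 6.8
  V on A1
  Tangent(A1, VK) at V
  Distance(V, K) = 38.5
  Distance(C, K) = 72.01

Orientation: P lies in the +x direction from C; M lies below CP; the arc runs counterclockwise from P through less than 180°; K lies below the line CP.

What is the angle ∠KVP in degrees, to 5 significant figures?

117.12°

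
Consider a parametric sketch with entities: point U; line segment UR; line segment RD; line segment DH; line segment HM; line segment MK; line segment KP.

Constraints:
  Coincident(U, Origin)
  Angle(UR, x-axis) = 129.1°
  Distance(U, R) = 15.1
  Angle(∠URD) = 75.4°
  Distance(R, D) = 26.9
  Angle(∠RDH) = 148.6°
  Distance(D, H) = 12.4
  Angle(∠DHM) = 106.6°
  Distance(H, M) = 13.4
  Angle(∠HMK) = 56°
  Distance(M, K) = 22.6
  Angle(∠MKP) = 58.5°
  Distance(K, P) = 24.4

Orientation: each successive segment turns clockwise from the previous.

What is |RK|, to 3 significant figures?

19.3

∠DHM = 106.6° gives HM at -80.3° from the x-axis; with |HM| = 13.4, M = (29.5, 8.18). ∠HMK = 56.0° gives MK at 156° from the x-axis; with |MK| = 22.6, K = (8.92, 17.5). Then |RK| = |K − R| = 19.3.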